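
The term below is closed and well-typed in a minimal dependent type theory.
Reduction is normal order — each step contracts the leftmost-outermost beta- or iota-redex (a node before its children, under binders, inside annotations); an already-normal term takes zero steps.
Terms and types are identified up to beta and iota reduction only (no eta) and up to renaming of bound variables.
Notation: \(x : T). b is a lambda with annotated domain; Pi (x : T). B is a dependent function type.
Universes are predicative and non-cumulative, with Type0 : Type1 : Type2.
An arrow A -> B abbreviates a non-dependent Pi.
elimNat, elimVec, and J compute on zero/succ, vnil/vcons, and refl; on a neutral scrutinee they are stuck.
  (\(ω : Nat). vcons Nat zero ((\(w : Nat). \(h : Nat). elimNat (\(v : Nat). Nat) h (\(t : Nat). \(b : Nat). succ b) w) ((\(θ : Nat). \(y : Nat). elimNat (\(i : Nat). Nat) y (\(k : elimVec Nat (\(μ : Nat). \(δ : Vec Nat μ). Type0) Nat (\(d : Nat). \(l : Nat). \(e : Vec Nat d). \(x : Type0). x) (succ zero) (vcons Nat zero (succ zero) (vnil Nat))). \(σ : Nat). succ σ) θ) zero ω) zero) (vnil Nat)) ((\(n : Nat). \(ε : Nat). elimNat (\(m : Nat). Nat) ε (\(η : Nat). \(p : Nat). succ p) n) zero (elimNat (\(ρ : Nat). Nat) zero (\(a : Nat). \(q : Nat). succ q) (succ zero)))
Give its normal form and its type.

reduced normal form:
  vcons Nat zero (succ zero) (vnil Nat)
inferred type:
  Vec Nat (succ zero)
observation: reduction starts at a beta-redex, and 17 normal-order steps reach the normal form.


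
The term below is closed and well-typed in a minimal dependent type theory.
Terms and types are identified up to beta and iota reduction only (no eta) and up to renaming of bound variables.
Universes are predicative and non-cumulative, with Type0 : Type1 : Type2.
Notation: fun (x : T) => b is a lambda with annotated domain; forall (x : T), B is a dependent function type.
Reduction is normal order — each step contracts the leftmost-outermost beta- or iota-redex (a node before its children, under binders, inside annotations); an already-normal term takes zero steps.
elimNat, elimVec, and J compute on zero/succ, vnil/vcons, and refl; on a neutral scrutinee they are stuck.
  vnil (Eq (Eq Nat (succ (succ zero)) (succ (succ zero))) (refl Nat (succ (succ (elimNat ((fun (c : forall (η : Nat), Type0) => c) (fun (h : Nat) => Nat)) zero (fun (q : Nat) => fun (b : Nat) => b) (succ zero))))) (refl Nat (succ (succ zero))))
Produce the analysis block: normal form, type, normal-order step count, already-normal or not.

resulting normal form:
  vnil (Eq (Eq Nat (succ (succ zero)) (succ (succ zero))) (refl Nat (succ (succ zero))) (refl Nat (succ (succ zero))))
the term's type:
  Vec (Eq (Eq Nat (succ (succ zero)) (succ (succ zero))) (refl Nat (succ (succ zero))) (refl Nat (succ (succ zero)))) zero
normal-order step count: 4
term was already normal: no
first contracted redex: an elimNat iota-redex


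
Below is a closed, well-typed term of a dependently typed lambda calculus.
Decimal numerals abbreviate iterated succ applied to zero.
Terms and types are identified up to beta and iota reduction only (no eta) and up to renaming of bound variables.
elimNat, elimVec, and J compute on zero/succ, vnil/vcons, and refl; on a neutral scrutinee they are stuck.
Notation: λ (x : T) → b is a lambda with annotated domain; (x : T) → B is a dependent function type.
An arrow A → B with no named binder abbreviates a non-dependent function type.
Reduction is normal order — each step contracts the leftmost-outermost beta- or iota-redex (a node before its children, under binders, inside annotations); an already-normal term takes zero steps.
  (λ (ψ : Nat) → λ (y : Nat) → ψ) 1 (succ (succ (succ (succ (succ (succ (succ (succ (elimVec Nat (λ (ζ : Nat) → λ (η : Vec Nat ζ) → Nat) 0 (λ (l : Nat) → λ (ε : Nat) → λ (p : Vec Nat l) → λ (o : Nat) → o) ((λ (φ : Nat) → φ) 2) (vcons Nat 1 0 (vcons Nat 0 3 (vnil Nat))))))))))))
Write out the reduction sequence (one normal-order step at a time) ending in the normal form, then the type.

normal-order reduction:
  (λ (ψ : Nat) → λ (y : Nat) → ψ) 1 (succ (succ (succ (succ (succ (succ (succ (succ (elimVec Nat (λ (ζ : Nat) → λ (η : Vec Nat ζ) → Nat) 0 (λ (l : Nat) → λ (ε : Nat) → λ (p : Vec Nat l) → λ (o : Nat) → o) ((λ (φ : Nat) → φ) 2) (vcons Nat 1 0 (vcons Nat 0 3 (vnil Nat))))))))))))
  ~> (λ (ψ : Nat) → 1) (succ (succ (succ (succ (succ (succ (succ (succ (elimVec Nat (λ (y : Nat) → λ (ζ : Vec Nat y) → Nat) 0 (λ (η : Nat) → λ (l : Nat) → λ (ε : Vec Nat η) → λ (p : Nat) → p) ((λ (o : Nat) → o) 2) (vcons Nat 1 0 (vcons Nat 0 3 (vnil Nat))))))))))))
  ~> 1
the term's type:
  Nat


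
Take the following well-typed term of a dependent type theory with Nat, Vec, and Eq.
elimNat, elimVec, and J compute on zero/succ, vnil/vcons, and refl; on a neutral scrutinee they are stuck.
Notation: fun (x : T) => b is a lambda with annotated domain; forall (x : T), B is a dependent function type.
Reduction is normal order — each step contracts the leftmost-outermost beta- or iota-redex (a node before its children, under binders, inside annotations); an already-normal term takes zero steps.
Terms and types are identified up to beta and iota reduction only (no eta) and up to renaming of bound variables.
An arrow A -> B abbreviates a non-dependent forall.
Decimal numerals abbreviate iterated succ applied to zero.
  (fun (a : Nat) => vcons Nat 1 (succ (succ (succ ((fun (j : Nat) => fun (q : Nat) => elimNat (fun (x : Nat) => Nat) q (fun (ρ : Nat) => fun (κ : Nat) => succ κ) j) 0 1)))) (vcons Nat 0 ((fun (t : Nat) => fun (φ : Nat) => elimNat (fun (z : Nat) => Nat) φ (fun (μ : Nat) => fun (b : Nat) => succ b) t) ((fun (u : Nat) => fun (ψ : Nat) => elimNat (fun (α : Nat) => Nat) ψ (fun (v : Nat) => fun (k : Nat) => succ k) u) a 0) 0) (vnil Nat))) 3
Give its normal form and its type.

resulting normal form:
  vcons Nat 1 4 (vcons Nat 0 3 (vnil Nat))
the term's type:
  Vec Nat 2
observation: the first redex contracted is a beta-redex; the normal form is reached in 28 normal-order steps.


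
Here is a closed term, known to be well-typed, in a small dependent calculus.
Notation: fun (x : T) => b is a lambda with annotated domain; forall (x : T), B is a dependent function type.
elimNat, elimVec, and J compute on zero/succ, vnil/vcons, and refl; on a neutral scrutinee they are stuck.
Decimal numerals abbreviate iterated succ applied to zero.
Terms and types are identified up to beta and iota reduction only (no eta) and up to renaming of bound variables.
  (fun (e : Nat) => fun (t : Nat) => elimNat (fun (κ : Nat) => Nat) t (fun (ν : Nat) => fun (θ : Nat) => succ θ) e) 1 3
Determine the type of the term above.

the term's type:
  Nat


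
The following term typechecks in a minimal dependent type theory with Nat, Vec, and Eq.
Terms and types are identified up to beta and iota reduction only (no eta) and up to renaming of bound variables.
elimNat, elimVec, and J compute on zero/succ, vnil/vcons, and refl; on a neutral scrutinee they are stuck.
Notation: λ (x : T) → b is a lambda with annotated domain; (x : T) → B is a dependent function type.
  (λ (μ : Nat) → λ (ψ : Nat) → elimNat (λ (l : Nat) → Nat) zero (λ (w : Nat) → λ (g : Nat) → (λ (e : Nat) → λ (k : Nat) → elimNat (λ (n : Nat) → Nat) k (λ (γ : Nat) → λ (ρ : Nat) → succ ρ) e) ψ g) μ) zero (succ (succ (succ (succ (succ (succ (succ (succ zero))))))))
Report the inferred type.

type:
  Nat


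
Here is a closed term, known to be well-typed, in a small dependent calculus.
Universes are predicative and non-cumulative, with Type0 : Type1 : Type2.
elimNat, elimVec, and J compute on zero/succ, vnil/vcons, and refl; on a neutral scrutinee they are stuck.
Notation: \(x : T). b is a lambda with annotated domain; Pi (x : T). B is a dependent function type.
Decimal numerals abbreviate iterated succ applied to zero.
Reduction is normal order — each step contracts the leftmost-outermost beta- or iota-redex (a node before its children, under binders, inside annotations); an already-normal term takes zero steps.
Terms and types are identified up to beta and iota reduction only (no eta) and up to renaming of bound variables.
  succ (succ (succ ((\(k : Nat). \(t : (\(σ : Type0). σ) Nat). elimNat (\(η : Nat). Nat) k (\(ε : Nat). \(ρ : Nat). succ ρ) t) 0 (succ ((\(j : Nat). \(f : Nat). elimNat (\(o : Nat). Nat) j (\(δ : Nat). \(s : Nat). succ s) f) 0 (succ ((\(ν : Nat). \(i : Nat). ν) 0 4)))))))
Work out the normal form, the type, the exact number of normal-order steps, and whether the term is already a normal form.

reduced normal form:
  5
inferred type:
  Nat
steps to reach normal form (normal order): 17
started in normal form: no
first redex: a beta-redex


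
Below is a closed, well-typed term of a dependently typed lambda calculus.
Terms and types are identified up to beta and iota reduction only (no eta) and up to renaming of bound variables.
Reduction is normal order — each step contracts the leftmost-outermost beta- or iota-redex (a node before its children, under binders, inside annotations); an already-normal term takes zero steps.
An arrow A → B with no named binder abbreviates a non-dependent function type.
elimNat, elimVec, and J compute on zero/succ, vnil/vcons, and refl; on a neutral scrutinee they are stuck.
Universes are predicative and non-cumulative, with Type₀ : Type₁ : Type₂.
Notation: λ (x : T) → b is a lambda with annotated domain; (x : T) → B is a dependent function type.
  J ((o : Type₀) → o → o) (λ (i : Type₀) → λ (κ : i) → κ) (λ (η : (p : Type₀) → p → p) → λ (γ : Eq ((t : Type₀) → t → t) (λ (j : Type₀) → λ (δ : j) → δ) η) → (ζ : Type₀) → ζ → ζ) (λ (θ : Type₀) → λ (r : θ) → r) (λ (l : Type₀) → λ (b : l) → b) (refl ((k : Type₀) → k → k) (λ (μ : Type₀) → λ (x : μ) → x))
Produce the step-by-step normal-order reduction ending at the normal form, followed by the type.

normal-order reduction:
  J ((o : Type₀) → o → o) (λ (i : Type₀) → λ (κ : i) → κ) (λ (η : (p : Type₀) → p → p) → λ (γ : Eq ((t : Type₀) → t → t) (λ (j : Type₀) → λ (δ : j) → δ) η) → (ζ : Type₀) → ζ → ζ) (λ (θ : Type₀) → λ (r : θ) → r) (λ (l : Type₀) → λ (b : l) → b) (refl ((k : Type₀) → k → k) (λ (μ : Type₀) → λ (x : μ) → x))
  ~> λ (o : Type₀) → λ (i : o) → i
inferred type:
  (o : Type₀) → o → o


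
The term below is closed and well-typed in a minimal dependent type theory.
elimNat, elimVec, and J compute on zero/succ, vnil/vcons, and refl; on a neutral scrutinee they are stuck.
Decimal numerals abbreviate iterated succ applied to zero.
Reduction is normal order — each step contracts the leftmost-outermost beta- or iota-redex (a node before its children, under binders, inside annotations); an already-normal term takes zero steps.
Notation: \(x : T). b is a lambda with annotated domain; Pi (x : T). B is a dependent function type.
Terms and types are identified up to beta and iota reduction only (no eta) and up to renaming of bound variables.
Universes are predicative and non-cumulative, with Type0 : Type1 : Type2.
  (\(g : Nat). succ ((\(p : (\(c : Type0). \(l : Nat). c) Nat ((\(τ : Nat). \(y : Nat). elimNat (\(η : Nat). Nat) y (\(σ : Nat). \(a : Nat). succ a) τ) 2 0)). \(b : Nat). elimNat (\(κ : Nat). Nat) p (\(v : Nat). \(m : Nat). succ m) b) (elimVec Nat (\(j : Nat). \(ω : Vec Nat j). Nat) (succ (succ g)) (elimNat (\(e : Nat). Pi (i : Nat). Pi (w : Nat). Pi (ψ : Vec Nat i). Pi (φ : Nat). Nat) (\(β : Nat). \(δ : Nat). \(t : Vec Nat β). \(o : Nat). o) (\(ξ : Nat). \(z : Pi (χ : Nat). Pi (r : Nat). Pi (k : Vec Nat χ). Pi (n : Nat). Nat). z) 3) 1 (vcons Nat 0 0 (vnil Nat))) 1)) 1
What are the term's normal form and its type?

resulting normal form:
  5
type:
  Nat


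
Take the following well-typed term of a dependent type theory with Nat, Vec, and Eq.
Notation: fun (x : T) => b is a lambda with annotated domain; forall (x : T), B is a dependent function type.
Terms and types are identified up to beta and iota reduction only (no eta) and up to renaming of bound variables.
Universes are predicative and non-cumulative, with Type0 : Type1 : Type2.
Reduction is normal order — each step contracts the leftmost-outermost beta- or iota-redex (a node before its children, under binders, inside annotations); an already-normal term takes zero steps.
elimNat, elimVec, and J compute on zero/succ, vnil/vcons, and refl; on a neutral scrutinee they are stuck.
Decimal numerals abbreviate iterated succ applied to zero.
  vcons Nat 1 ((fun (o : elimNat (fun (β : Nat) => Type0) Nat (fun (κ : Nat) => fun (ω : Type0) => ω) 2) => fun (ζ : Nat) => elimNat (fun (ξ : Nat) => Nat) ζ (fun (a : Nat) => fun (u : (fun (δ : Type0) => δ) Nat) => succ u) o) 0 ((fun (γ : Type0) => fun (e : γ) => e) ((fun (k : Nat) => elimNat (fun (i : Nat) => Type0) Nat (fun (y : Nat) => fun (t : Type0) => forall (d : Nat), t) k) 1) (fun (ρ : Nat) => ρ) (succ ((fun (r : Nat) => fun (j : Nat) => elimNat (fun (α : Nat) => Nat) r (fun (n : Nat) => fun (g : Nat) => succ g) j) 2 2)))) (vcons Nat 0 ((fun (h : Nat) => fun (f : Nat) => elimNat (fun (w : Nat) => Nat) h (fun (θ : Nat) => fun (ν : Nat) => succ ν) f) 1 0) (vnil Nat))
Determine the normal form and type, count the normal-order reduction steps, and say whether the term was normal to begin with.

normal form:
  vcons Nat 1 5 (vcons Nat 0 1 (vnil Nat))
type:
  Vec Nat 2
reduction steps (normal order): 18
started in normal form: no
first redex: a beta-redex


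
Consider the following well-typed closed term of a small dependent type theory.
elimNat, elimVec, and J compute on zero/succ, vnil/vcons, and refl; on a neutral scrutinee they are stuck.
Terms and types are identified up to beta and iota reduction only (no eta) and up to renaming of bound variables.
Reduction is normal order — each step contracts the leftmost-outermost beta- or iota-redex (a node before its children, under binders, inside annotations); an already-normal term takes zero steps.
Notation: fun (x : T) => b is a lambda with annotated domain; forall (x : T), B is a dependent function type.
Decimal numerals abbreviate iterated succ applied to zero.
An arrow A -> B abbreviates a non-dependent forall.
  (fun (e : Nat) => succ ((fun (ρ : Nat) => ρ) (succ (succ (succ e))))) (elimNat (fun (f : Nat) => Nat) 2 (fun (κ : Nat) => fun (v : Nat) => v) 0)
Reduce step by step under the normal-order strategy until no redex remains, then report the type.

normal-order reduction sequence:
  (fun (e : Nat) => succ ((fun (ρ : Nat) => ρ) (succ (succ (succ e))))) (elimNat (fun (f : Nat) => Nat) 2 (fun (κ : Nat) => fun (v : Nat) => v) 0)
  ~> succ ((fun (e : Nat) => e) (succ (succ (succ (elimNat (fun (ρ : Nat) => Nat) 2 (fun (f : Nat) => fun (κ : Nat) => κ) 0)))))
  ~> succ (succ (succ (succ (elimNat (fun (e : Nat) => Nat) 2 (fun (ρ : Nat) => fun (f : Nat) => f) 0))))
  ~> 6
inferred type:
  Nat


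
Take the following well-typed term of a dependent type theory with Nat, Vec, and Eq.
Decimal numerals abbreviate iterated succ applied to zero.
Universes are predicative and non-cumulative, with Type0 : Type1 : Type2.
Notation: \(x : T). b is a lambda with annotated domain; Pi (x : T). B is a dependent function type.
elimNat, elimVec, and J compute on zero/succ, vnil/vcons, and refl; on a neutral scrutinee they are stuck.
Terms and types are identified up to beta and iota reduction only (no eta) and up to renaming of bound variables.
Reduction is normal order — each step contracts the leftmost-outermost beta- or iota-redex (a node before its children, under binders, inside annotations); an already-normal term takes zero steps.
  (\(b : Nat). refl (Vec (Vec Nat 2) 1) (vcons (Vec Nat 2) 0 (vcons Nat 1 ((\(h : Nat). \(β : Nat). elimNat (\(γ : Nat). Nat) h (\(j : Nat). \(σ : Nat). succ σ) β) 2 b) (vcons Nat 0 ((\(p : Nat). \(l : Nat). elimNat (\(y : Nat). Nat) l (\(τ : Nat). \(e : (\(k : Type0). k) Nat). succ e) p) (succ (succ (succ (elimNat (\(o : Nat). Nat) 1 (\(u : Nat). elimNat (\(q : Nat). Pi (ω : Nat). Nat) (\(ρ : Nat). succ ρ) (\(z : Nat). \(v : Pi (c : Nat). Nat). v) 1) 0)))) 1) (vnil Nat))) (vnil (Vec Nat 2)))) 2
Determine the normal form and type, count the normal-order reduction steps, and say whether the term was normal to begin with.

reduced normal form:
  refl (Vec (Vec Nat 2) 1) (vcons (Vec Nat 2) 0 (vcons Nat 1 4 (vcons Nat 0 5 (vnil Nat))) (vnil (Vec Nat 2)))
type:
  Eq (Vec (Vec Nat 2) 1) (vcons (Vec Nat 2) 0 (vcons Nat 1 4 (vcons Nat 0 5 (vnil Nat))) (vnil (Vec Nat 2))) (vcons (Vec Nat 2) 0 (vcons Nat 1 4 (vcons Nat 0 5 (vnil Nat))) (vnil (Vec Nat 2)))
reduction steps (normal order): 27
term was already normal: no
first contracted redex: a beta-redex


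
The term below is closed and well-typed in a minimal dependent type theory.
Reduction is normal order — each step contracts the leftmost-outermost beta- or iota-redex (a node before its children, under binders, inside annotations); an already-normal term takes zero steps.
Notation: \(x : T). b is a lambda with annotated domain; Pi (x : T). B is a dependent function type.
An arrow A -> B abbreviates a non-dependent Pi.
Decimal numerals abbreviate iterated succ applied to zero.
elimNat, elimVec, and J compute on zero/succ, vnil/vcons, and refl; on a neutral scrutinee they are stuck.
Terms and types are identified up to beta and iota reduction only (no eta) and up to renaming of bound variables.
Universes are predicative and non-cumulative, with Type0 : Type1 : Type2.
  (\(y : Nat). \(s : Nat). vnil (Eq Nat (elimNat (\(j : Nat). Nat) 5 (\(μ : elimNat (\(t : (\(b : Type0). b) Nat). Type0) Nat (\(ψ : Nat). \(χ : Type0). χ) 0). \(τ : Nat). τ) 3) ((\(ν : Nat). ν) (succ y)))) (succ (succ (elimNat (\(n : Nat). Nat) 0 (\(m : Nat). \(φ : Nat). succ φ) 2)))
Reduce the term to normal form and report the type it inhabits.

reduced normal form:
  \(y : Nat). vnil (Eq Nat 5 5)
type:
  Nat -> Vec (Eq Nat 5 5) 0
observation: the term reaches its normal form after 19 normal-order steps.


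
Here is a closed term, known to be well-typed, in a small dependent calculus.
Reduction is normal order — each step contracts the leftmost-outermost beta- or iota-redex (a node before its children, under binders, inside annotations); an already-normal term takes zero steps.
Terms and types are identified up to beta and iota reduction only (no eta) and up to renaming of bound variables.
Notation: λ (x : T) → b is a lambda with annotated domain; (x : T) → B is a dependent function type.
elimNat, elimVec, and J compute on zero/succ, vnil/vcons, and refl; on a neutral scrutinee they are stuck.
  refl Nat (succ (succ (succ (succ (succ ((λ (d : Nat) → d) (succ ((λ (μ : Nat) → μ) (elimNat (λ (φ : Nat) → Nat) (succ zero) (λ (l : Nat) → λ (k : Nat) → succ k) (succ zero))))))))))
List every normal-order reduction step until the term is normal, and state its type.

normal-order reduction:
  refl Nat (succ (succ (succ (succ (succ ((λ (d : Nat) → d) (succ ((λ (μ : Nat) → μ) (elimNat (λ (φ : Nat) → Nat) (succ zero) (λ (l : Nat) → λ (k : Nat) → succ k) (succ zero))))))))))
  ~> refl Nat (succ (succ (succ (succ (succ (succ ((λ (d : Nat) → d) (elimNat (λ (μ : Nat) → Nat) (succ zero) (λ (φ : Nat) → λ (l : Nat) → succ l) (succ zero)))))))))
  ~> refl Nat (succ (succ (succ (succ (succ (succ (elimNat (λ (d : Nat) → Nat) (succ zero) (λ (μ : Nat) → λ (φ : Nat) → succ φ) (succ zero))))))))
  ~> refl Nat (succ (succ (succ (succ (succ (succ ((λ (d : Nat) → λ (μ : Nat) → succ μ) zero (elimNat (λ (φ : Nat) → Nat) (succ zero) (λ (l : Nat) → λ (k : Nat) → succ k) zero))))))))
  ~> refl Nat (succ (succ (succ (succ (succ (succ ((λ (d : Nat) → succ d) (elimNat (λ (μ : Nat) → Nat) (succ zero) (λ (φ : Nat) → λ (l : Nat) → succ l) zero))))))))
  ~> refl Nat (succ (succ (succ (succ (succ (succ (succ (elimNat (λ (d : Nat) → Nat) (succ zero) (λ (μ : Nat) → λ (φ : Nat) → succ φ) zero))))))))
  ~> refl Nat (succ (succ (succ (succ (succ (succ (succ (succ zero))))))))
the term's type:
  Eq Nat (succ (succ (succ (succ (succ (succ (succ (succ zero)))))))) (succ (succ (succ (succ (succ (succ (succ (succ zero))))))))


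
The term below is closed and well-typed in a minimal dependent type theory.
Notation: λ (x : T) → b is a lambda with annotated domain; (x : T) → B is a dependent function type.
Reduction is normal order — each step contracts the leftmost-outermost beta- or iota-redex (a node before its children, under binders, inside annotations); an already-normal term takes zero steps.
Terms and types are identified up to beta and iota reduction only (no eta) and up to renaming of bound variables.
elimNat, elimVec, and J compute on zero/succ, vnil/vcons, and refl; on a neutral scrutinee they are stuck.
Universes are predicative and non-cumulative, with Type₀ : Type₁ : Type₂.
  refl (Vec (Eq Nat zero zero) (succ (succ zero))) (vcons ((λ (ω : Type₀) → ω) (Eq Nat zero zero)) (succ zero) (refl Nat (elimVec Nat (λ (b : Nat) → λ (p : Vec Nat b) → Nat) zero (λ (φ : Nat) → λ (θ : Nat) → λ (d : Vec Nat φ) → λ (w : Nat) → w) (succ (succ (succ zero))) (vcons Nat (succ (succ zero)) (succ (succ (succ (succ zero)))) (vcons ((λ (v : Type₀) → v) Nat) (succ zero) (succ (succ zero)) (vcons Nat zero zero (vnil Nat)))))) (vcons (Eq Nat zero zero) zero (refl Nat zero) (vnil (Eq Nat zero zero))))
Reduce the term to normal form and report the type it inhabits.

normal form:
  refl (Vec (Eq Nat zero zero) (succ (succ zero))) (vcons (Eq Nat zero zero) (succ zero) (refl Nat zero) (vcons (Eq Nat zero zero) zero (refl Nat zero) (vnil (Eq Nat zero zero))))
the term's type:
  Eq (Vec (Eq Nat zero zero) (succ (succ zero))) (vcons (Eq Nat zero zero) (succ zero) (refl Nat zero) (vcons (Eq Nat zero zero) zero (refl Nat zero) (vnil (Eq Nat zero zero)))) (vcons (Eq Nat zero zero) (succ zero) (refl Nat zero) (vcons (Eq Nat zero zero) zero (refl Nat zero) (vnil (Eq Nat zero zero))))


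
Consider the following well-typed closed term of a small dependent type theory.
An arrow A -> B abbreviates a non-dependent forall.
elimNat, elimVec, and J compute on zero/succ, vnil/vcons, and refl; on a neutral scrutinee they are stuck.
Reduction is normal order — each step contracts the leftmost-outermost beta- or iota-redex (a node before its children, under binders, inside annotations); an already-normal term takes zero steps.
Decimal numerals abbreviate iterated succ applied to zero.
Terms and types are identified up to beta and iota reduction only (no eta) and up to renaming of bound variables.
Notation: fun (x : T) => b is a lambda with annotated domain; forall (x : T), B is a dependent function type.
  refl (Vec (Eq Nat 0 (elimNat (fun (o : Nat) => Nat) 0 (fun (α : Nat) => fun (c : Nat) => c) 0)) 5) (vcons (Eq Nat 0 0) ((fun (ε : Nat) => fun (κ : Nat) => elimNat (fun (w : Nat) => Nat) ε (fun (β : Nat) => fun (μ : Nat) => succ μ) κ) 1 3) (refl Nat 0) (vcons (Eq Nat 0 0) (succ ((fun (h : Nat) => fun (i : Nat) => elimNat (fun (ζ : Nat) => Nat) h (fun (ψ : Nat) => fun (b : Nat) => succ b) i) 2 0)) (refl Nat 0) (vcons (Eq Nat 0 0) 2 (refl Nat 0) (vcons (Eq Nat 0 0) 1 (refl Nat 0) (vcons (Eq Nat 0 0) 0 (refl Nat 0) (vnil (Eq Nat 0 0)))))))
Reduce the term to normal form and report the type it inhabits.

normal form:
  refl (Vec (Eq Nat 0 0) 5) (vcons (Eq Nat 0 0) 4 (refl Nat 0) (vcons (Eq Nat 0 0) 3 (refl Nat 0) (vcons (Eq Nat 0 0) 2 (refl Nat 0) (vcons (Eq Nat 0 0) 1 (refl Nat 0) (vcons (Eq Nat 0 0) 0 (refl Nat 0) (vnil (Eq Nat 0 0)))))))
the term's type:
  Eq (Vec (Eq Nat 0 0) 5) (vcons (Eq Nat 0 0) 4 (refl Nat 0) (vcons (Eq Nat 0 0) 3 (refl Nat 0) (vcons (Eq Nat 0 0) 2 (refl Nat 0) (vcons (Eq Nat 0 0) 1 (refl Nat 0) (vcons (Eq Nat 0 0) 0 (refl Nat 0) (vnil (Eq Nat 0 0))))))) (vcons (Eq Nat 0 0) 4 (refl Nat 0) (vcons (Eq Nat 0 0) 3 (refl Nat 0) (vcons (Eq Nat 0 0) 2 (refl Nat 0) (vcons (Eq Nat 0 0) 1 (refl Nat 0) (vcons (Eq Nat 0 0) 0 (refl Nat 0) (vnil (Eq Nat 0 0)))))))
observation: the first redex contracted is an elimNat iota-redex; the normal form is reached in 16 normal-order steps.


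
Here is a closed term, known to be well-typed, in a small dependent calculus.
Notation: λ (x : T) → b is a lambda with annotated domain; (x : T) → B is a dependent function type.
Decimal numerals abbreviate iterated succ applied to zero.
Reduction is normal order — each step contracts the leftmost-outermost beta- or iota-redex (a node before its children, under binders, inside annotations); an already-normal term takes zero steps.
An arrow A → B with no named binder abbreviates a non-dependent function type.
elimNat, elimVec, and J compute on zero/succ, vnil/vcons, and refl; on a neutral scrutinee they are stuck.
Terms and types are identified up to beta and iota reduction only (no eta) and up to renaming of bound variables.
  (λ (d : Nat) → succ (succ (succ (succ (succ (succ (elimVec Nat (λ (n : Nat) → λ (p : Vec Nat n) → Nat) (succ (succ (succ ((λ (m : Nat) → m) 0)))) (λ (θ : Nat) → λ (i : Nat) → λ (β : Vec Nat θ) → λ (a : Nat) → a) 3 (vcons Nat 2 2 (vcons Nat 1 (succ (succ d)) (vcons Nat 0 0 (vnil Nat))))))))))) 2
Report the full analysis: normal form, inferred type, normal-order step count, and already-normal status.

normal form:
  9
inferred type:
  Nat
normal-order step count: 18
already normal: no
first redex: a beta-redex


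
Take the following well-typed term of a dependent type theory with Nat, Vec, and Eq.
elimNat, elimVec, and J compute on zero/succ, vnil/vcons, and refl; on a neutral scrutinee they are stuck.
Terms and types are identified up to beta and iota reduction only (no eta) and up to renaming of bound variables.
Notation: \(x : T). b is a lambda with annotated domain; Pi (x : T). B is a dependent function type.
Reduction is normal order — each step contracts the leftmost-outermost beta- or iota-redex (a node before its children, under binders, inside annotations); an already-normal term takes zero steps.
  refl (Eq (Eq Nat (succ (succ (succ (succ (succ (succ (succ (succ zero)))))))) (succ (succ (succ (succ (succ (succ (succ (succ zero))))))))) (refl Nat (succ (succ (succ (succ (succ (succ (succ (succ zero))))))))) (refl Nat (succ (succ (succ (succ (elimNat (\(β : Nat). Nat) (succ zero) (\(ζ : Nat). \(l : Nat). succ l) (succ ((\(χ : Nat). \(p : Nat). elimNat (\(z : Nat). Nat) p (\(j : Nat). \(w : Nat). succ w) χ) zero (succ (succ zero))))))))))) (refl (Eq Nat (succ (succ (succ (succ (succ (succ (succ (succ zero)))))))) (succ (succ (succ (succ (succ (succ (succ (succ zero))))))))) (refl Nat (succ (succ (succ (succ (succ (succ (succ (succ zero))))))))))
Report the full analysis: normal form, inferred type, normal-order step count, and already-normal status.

reduced normal form:
  refl (Eq (Eq Nat (succ (succ (succ (succ (succ (succ (succ (succ zero)))))))) (succ (succ (succ (succ (succ (succ (succ (succ zero))))))))) (refl Nat (succ (succ (succ (succ (succ (succ (succ (succ zero))))))))) (refl Nat (succ (succ (succ (succ (succ (succ (succ (succ zero)))))))))) (refl (Eq Nat (succ (succ (succ (succ (succ (succ (succ (succ zero)))))))) (succ (succ (succ (succ (succ (succ (succ (succ zero))))))))) (refl Nat (succ (succ (succ (succ (succ (succ (succ (succ zero))))))))))
type:
  Eq (Eq (Eq Nat (succ (succ (succ (succ (succ (succ (succ (succ zero)))))))) (succ (succ (succ (succ (succ (succ (succ (succ zero))))))))) (refl Nat (succ (succ (succ (succ (succ (succ (succ (succ zero))))))))) (refl Nat (succ (succ (succ (succ (succ (succ (succ (succ zero)))))))))) (refl (Eq Nat (succ (succ (succ (succ (succ (succ (succ (succ zero)))))))) (succ (succ (succ (succ (succ (succ (succ (succ zero))))))))) (refl Nat (succ (succ (succ (succ (succ (succ (succ (succ zero)))))))))) (refl (Eq Nat (succ (succ (succ (succ (succ (succ (succ (succ zero)))))))) (succ (succ (succ (succ (succ (succ (succ (succ zero))))))))) (refl Nat (succ (succ (succ (succ (succ (succ (succ (succ zero))))))))))
reduction steps (normal order): 13
started in normal form: no
first contracted redex: an elimNat iota-redex


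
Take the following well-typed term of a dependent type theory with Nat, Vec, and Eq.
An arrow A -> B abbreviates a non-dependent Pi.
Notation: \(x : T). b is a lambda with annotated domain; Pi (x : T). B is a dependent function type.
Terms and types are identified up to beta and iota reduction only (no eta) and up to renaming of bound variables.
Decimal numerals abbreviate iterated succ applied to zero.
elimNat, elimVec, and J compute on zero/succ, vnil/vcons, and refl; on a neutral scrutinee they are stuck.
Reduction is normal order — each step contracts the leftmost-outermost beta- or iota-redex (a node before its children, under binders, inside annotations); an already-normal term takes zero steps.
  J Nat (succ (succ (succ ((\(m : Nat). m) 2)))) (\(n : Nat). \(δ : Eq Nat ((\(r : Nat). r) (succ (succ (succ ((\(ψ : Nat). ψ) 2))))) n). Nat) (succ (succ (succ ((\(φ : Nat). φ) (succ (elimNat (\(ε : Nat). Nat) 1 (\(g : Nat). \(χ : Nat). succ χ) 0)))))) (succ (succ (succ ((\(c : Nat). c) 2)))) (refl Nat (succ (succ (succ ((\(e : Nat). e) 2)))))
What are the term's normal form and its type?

normal form:
  5
the term's type:
  Nat


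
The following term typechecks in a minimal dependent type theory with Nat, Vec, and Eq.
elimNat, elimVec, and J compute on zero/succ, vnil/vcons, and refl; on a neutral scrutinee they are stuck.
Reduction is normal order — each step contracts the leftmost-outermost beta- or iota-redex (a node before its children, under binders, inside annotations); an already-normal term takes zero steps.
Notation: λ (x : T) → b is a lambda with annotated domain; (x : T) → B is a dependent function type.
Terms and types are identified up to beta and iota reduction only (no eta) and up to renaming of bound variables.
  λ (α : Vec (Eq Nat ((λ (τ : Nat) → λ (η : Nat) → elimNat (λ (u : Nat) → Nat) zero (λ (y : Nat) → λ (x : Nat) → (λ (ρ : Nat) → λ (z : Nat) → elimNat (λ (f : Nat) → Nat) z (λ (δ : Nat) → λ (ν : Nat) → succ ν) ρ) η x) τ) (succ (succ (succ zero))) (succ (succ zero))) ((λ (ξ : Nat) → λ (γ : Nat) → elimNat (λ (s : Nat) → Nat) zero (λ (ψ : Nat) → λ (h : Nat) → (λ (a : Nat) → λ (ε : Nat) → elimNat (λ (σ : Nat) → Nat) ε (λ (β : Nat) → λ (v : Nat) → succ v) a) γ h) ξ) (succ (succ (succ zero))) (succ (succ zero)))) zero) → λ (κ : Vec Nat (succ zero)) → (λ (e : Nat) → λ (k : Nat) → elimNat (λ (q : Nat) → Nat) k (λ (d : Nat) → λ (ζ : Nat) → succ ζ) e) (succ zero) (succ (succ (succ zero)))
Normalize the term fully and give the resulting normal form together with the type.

resulting normal form:
  λ (α : Vec (Eq Nat (succ (succ (succ (succ (succ (succ zero)))))) (succ (succ (succ (succ (succ (succ zero))))))) zero) → λ (τ : Vec Nat (succ zero)) → succ (succ (succ (succ zero)))
inferred type:
  (α : Vec (Eq Nat (succ (succ (succ (succ (succ (succ zero)))))) (succ (succ (succ (succ (succ (succ zero))))))) zero) → (τ : Vec Nat (succ zero)) → Nat


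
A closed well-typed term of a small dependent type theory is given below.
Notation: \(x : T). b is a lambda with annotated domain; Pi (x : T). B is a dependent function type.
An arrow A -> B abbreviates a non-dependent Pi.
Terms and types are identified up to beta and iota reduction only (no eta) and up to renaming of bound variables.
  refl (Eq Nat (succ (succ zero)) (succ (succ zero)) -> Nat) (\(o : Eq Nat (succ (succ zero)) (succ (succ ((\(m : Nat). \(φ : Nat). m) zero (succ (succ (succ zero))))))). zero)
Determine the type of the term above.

the term's type:
  Eq (Eq Nat (succ (succ zero)) (succ (succ zero)) -> Nat) (\(o : Eq Nat (succ (succ zero)) (succ (succ zero))). zero) (\(m : Eq Nat (succ (succ zero)) (succ (succ zero))). zero)


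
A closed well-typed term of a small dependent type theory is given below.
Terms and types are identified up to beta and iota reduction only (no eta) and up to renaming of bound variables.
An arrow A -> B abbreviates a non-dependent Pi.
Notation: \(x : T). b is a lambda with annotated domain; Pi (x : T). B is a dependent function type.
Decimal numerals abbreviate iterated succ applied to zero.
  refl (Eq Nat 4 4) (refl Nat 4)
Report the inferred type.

inferred type:
  Eq (Eq Nat 4 4) (refl Nat 4) (refl Nat 4)


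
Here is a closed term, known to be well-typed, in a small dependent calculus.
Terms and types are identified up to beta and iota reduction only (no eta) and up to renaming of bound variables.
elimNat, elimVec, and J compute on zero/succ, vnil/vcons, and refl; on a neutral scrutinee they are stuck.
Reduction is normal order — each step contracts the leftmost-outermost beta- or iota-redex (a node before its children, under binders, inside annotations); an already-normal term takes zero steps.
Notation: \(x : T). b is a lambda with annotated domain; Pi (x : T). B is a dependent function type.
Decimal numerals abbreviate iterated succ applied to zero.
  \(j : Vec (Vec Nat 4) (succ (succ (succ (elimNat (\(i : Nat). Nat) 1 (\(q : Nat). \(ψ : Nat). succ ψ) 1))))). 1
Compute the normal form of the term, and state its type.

reduced normal form:
  \(j : Vec (Vec Nat 4) 5). 1
inferred type:
  Pi (j : Vec (Vec Nat 4) 5). Nat


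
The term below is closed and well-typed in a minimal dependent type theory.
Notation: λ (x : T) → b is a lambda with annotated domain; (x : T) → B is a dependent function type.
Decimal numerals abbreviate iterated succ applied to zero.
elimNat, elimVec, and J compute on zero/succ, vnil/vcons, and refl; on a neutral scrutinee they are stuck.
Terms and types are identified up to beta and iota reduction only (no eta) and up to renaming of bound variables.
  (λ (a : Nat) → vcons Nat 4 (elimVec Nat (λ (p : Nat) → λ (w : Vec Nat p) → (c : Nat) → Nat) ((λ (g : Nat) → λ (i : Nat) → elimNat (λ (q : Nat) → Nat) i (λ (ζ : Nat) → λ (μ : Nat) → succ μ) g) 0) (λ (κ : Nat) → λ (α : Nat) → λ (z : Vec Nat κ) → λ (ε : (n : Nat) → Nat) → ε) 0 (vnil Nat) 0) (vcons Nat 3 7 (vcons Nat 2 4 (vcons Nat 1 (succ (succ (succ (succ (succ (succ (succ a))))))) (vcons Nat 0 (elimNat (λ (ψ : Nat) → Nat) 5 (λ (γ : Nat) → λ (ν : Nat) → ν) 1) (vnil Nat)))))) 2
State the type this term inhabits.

type:
  Vec Nat 5


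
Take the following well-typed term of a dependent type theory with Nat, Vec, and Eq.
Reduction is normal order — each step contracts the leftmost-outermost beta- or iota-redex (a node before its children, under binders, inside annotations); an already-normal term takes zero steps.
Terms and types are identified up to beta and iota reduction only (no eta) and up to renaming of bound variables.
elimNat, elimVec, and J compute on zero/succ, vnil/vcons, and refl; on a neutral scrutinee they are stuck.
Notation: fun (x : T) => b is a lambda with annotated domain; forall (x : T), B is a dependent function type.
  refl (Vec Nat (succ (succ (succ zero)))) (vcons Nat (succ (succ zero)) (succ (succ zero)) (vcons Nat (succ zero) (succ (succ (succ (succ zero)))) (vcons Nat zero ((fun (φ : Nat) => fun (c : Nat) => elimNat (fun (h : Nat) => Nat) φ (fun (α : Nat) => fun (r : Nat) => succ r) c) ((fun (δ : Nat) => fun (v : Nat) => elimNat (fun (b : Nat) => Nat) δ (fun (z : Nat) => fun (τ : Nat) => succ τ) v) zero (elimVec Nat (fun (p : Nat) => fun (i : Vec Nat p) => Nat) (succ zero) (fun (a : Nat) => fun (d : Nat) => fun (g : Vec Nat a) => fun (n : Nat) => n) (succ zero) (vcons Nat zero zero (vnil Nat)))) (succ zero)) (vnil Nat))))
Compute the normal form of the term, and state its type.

normal form:
  refl (Vec Nat (succ (succ (succ zero)))) (vcons Nat (succ (succ zero)) (succ (succ zero)) (vcons Nat (succ zero) (succ (succ (succ (succ zero)))) (vcons Nat zero (succ (succ zero)) (vnil Nat))))
inferred type:
  Eq (Vec Nat (succ (succ (succ zero)))) (vcons Nat (succ (succ zero)) (succ (succ zero)) (vcons Nat (succ zero) (succ (succ (succ (succ zero)))) (vcons Nat zero (succ (succ zero)) (vnil Nat)))) (vcons Nat (succ (succ zero)) (succ (succ zero)) (vcons Nat (succ zero) (succ (succ (succ (succ zero)))) (vcons Nat zero (succ (succ zero)) (vnil Nat))))
observation: normalization takes exactly 18 steps under the normal-order strategy.


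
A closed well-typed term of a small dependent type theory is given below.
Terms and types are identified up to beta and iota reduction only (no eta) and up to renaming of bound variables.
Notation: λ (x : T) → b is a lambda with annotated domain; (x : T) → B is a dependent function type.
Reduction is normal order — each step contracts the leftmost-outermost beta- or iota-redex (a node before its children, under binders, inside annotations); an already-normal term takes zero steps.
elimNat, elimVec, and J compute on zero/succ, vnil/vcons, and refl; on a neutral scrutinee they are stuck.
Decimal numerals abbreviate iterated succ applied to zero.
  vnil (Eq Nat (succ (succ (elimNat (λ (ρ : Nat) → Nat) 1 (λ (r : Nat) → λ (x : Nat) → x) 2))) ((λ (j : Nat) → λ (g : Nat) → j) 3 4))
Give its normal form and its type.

reduced normal form:
  vnil (Eq Nat 3 3)
type:
  Vec (Eq Nat 3 3) 0
observation: contracting an elimNat iota-redex first, the term normalizes in 9 steps.


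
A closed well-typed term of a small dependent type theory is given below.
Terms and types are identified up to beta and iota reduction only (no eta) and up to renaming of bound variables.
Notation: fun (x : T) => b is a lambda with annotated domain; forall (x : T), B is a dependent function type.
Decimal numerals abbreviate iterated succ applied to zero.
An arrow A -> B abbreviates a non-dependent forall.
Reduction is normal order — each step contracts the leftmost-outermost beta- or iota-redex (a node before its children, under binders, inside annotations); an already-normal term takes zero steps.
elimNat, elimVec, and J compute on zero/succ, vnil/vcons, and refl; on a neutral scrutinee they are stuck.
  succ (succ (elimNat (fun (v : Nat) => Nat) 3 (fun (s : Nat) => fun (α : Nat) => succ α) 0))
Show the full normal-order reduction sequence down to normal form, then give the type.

reduction (normal order):
  succ (succ (elimNat (fun (v : Nat) => Nat) 3 (fun (s : Nat) => fun (α : Nat) => succ α) 0))
  ~> 5
the term's type:
  Nat


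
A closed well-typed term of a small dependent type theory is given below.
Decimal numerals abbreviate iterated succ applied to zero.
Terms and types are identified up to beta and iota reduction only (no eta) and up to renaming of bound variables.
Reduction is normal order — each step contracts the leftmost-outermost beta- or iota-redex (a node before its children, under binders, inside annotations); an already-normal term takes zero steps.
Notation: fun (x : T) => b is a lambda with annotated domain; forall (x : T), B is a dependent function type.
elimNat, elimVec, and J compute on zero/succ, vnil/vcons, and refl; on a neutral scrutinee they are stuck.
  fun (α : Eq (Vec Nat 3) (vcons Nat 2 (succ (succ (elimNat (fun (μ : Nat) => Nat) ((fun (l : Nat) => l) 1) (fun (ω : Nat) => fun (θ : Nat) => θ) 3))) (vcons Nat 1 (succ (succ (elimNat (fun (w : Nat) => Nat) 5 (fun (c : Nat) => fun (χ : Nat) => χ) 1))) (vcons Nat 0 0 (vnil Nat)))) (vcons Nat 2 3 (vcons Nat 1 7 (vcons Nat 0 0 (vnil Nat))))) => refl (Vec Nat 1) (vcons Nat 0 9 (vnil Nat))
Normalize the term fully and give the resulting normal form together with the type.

resulting normal form:
  fun (α : Eq (Vec Nat 3) (vcons Nat 2 3 (vcons Nat 1 7 (vcons Nat 0 0 (vnil Nat)))) (vcons Nat 2 3 (vcons Nat 1 7 (vcons Nat 0 0 (vnil Nat))))) => refl (Vec Nat 1) (vcons Nat 0 9 (vnil Nat))
inferred type:
  forall (α : Eq (Vec Nat 3) (vcons Nat 2 3 (vcons Nat 1 7 (vcons Nat 0 0 (vnil Nat)))) (vcons Nat 2 3 (vcons Nat 1 7 (vcons Nat 0 0 (vnil Nat))))), Eq (Vec Nat 1) (vcons Nat 0 9 (vnil Nat)) (vcons Nat 0 9 (vnil Nat))
observation: 15 normal-order steps normalize the term, beginning with an elimNat iota-redex.
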